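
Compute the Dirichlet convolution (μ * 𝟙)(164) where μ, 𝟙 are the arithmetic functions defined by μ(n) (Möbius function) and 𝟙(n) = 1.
(μ * 𝟙)(164) = 0

Divisors of 164: [1, 2, 4, 41, 82, 164]. For each d | 164:
  d = 1: μ(1) · 𝟙(164/1) = 1 · 1 = 1
  d = 2: μ(2) · 𝟙(164/2) = -1 · 1 = -1
  d = 4: μ(4) · 𝟙(164/4) = 0 · 1 = 0
  d = 41: μ(41) · 𝟙(164/41) = -1 · 1 = -1
  d = 82: μ(82) · 𝟙(164/82) = 1 · 1 = 1
  d = 164: μ(164) · 𝟙(164/164) = 0 · 1 = 0
Summing: (μ * 𝟙)(164) = 1 + -1 + 0 + -1 + 1 + 0 = 0.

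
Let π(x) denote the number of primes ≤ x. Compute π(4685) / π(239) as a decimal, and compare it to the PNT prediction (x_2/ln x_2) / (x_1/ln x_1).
π(4685)/π(239) = 633/52 ≈ 12.1731;  PNT prediction ≈ 12.7012.

π(239) = 52 and π(4685) = 633, so π(4685)/π(239) ≈ 12.1731. The PNT-predicted ratio is (4685/ln(4685)) / (239/ln(239)) ≈ 12.7012. The two agree to within a few percent, as expected.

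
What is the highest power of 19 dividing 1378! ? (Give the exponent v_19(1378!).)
v_19(1378!) = 75

Legendre's formula: v_p(n!) = Σ_{k ≥ 1} ⌊n / p^k⌋. For p = 19, n = 1378, the terms are:
  ⌊1378/19^1⌋ = ⌊1378/19⌋ = 72
  ⌊1378/19^2⌋ = ⌊1378/361⌋ = 3
(the next term ⌊1378/19^3⌋ = 0, terminating the sum). Summing: v_19(1378!) = 72 + 3 = 75.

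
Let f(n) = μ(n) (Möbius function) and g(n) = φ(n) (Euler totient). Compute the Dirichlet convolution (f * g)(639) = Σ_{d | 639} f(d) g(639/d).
(μ * φ)(639) = 276

Divisors of 639: [1, 3, 9, 71, 213, 639]. For each d | 639:
  d = 1: μ(1) · φ(639/1) = 1 · 420 = 420
  d = 3: μ(3) · φ(639/3) = -1 · 140 = -140
  d = 9: μ(9) · φ(639/9) = 0 · 70 = 0
  d = 71: μ(71) · φ(639/71) = -1 · 6 = -6
  d = 213: μ(213) · φ(639/213) = 1 · 2 = 2
  d = 639: μ(639) · φ(639/639) = 0 · 1 = 0
Summing: (μ * φ)(639) = 420 + -140 + 0 + -6 + 2 + 0 = 276.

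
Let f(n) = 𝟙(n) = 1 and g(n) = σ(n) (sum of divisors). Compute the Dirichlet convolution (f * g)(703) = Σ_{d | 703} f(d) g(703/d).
(𝟙 * σ)(703) = 819

Divisors of 703: [1, 19, 37, 703]. For each d | 703:
  d = 1: 𝟙(1) · σ(703/1) = 1 · 760 = 760
  d = 19: 𝟙(19) · σ(703/19) = 1 · 38 = 38
  d = 37: 𝟙(37) · σ(703/37) = 1 · 20 = 20
  d = 703: 𝟙(703) · σ(703/703) = 1 · 1 = 1
Summing: (𝟙 * σ)(703) = 760 + 38 + 20 + 1 = 819.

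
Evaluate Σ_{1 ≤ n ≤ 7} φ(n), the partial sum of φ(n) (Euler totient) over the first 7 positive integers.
Σ_{n ≤ 7} φ(n) = 18

Compute φ(n) for each 1 ≤ n ≤ 7: φ(1) = 1, φ(2) = 1, φ(3) = 2, φ(4) = 2, φ(5) = 4, φ(6) = 2, φ(7) = 6. Summing all 7 values: 18. (Average order: Σ_{n ≤ x} φ(n) ~ (3/π²) x². For x = 7, (3/π²)·7² ≈ 14.89.)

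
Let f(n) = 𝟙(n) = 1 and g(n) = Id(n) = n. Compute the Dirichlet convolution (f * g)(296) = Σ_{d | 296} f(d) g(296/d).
(𝟙 * Id)(296) = 570

Divisors of 296: [1, 2, 4, 8, 37, 74, 148, 296]. For each d | 296:
  d = 1: 𝟙(1) · Id(296/1) = 1 · 296 = 296
  d = 2: 𝟙(2) · Id(296/2) = 1 · 148 = 148
  d = 4: 𝟙(4) · Id(296/4) = 1 · 74 = 74
  d = 8: 𝟙(8) · Id(296/8) = 1 · 37 = 37
  d = 37: 𝟙(37) · Id(296/37) = 1 · 8 = 8
  d = 74: 𝟙(74) · Id(296/74) = 1 · 4 = 4
  d = 148: 𝟙(148) · Id(296/148) = 1 · 2 = 2
  d = 296: 𝟙(296) · Id(296/296) = 1 · 1 = 1
Summing: (𝟙 * Id)(296) = 296 + 148 + 74 + 37 + 8 + 4 + 2 + 1 = 570.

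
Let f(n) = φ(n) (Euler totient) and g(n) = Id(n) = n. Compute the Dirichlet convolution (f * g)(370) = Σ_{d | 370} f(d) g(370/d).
(φ * Id)(370) = 1971

Divisors of 370: [1, 2, 5, 10, 37, 74, 185, 370]. For each d | 370:
  d = 1: φ(1) · Id(370/1) = 1 · 370 = 370
  d = 2: φ(2) · Id(370/2) = 1 · 185 = 185
  d = 5: φ(5) · Id(370/5) = 4 · 74 = 296
  d = 10: φ(10) · Id(370/10) = 4 · 37 = 148
  d = 37: φ(37) · Id(370/37) = 36 · 10 = 360
  d = 74: φ(74) · Id(370/74) = 36 · 5 = 180
  d = 185: φ(185) · Id(370/185) = 144 · 2 = 288
  d = 370: φ(370) · Id(370/370) = 144 · 1 = 144
Summing: (φ * Id)(370) = 370 + 185 + 296 + 148 + 360 + 180 + 288 + 144 = 1971.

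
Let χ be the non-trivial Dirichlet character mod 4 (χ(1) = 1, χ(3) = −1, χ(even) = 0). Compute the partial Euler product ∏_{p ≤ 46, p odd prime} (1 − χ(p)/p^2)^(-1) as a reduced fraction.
∏ = 11477831542914938630143/12524769798782976000000

The odd primes p ≤ 46 are [3, 5, 7, 11, 13, 17, 19, 23, 29, 31, 37, 41, 43]. For each, χ(p) = 1 if p ≡ 1 mod 4, χ(p) = −1 if p ≡ 3 mod 4. Taking (1 − χ(p)/p^2)^(-1) = p^2/(p^2 − χ(p)): (1 − (-1)/3^2)^(-1) · (1 − (1)/5^2)^(-1) · (1 − (-1)/7^2)^(-1) · (1 − (-1)/11^2)^(-1) · (1 − (1)/13^2)^(-1) · (1 − (1)/17^2)^(-1) · (1 − (-1)/19^2)^(-1) · (1 − (-1)/23^2)^(-1) · (1 − (1)/29^2)^(-1) · (1 − (-1)/31^2)^(-1) · (1 − (1)/37^2)^(-1) · (1 − (1)/41^2)^(-1) · (1 − (-1)/43^2)^(-1) = 11477831542914938630143/12524769798782976000000.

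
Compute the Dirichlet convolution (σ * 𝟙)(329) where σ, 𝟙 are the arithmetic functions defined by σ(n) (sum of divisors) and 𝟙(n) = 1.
(σ * 𝟙)(329) = 441

Divisors of 329: [1, 7, 47, 329]. For each d | 329:
  d = 1: σ(1) · 𝟙(329/1) = 1 · 1 = 1
  d = 7: σ(7) · 𝟙(329/7) = 8 · 1 = 8
  d = 47: σ(47) · 𝟙(329/47) = 48 · 1 = 48
  d = 329: σ(329) · 𝟙(329/329) = 384 · 1 = 384
Summing: (σ * 𝟙)(329) = 1 + 8 + 48 + 384 = 441.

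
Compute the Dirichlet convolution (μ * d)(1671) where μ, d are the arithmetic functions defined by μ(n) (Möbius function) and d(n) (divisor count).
(μ * d)(1671) = 1

Divisors of 1671: [1, 3, 557, 1671]. For each d | 1671:
  d = 1: μ(1) · d(1671/1) = 1 · 4 = 4
  d = 3: μ(3) · d(1671/3) = -1 · 2 = -2
  d = 557: μ(557) · d(1671/557) = -1 · 2 = -2
  d = 1671: μ(1671) · d(1671/1671) = 1 · 1 = 1
Summing: (μ * d)(1671) = 4 + -2 + -2 + 1 = 1.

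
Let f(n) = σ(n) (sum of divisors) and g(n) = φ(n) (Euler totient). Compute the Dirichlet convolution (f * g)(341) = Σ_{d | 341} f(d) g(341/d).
(σ * φ)(341) = 1364

Divisors of 341: [1, 11, 31, 341]. For each d | 341:
  d = 1: σ(1) · φ(341/1) = 1 · 300 = 300
  d = 11: σ(11) · φ(341/11) = 12 · 30 = 360
  d = 31: σ(31) · φ(341/31) = 32 · 10 = 320
  d = 341: σ(341) · φ(341/341) = 384 · 1 = 384
Summing: (σ * φ)(341) = 300 + 360 + 320 + 384 = 1364.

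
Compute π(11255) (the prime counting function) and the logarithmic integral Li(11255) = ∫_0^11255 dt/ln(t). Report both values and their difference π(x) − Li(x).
π(11255) = 1360;  Li(11255) ≈ 1381.51;  π(x) − Li(x) ≈ -21.51.

Direct count of primes ≤ 11255 gives π(11255) = 1360. Numerical evaluation of the logarithmic integral gives Li(11255) ≈ 1381.51. The difference π(x) − Li(x) ≈ -21.51 is typically negative for small/moderate x (Li(x) overestimates), though Littlewood's theorem shows this sign changes infinitely often.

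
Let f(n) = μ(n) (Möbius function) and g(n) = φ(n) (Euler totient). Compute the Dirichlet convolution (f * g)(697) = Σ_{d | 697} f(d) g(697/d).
(μ * φ)(697) = 585

Divisors of 697: [1, 17, 41, 697]. For each d | 697:
  d = 1: μ(1) · φ(697/1) = 1 · 640 = 640
  d = 17: μ(17) · φ(697/17) = -1 · 40 = -40
  d = 41: μ(41) · φ(697/41) = -1 · 16 = -16
  d = 697: μ(697) · φ(697/697) = 1 · 1 = 1
Summing: (μ * φ)(697) = 640 + -40 + -16 + 1 = 585.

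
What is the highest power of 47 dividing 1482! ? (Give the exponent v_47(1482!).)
v_47(1482!) = 31

Legendre's formula: v_p(n!) = Σ_{k ≥ 1} ⌊n / p^k⌋. For p = 47, n = 1482, the terms are:
  ⌊1482/47^1⌋ = ⌊1482/47⌋ = 31
(the next term ⌊1482/47^2⌋ = 0, terminating the sum). Summing: v_47(1482!) = 31 = 31.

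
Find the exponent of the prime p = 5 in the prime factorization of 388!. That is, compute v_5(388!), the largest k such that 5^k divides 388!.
v_5(388!) = 95

Legendre's formula: v_p(n!) = Σ_{k ≥ 1} ⌊n / p^k⌋. For p = 5, n = 388, the terms are:
  ⌊388/5^1⌋ = ⌊388/5⌋ = 77
  ⌊388/5^2⌋ = ⌊388/25⌋ = 15
  ⌊388/5^3⌋ = ⌊388/125⌋ = 3
(the next term ⌊388/5^4⌋ = 0, terminating the sum). Summing: v_5(388!) = 77 + 15 + 3 = 95.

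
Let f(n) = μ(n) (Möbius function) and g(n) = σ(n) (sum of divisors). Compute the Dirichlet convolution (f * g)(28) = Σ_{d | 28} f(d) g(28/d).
(μ * σ)(28) = 28

Divisors of 28: [1, 2, 4, 7, 14, 28]. For each d | 28:
  d = 1: μ(1) · σ(28/1) = 1 · 56 = 56
  d = 2: μ(2) · σ(28/2) = -1 · 24 = -24
  d = 4: μ(4) · σ(28/4) = 0 · 8 = 0
  d = 7: μ(7) · σ(28/7) = -1 · 7 = -7
  d = 14: μ(14) · σ(28/14) = 1 · 3 = 3
  d = 28: μ(28) · σ(28/28) = 0 · 1 = 0
Summing: (μ * σ)(28) = 56 + -24 + 0 + -7 + 3 + 0 = 28.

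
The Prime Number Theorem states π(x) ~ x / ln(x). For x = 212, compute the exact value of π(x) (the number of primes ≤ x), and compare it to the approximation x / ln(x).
π(212) = 47;  x/ln(x) ≈ 39.58;  relative error ≈ 15.79%.

Directly count primes up to 212: π(212) = 47. The PNT approximation gives 212/ln(212) ≈ 212/5.35659 ≈ 39.58. Relative error (π(x) − x/ln(x)) / π(x) ≈ 15.79%; the approximation is known to undercount slightly (Li(x) is a better estimate).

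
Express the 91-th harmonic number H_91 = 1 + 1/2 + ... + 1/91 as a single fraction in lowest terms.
H_91 = 3661081314759399341652108474601318124261/718766754945489455304472257065075294400

Direct summation: H_91 = 1 + 1/2 + ... + 1/91. The least common denominator is lcm(1, ..., 91) = 718766754945489455304472257065075294400; over this denominator the numerator is 718766754945489455304472257065075294400 + 359383377472744727652236128532537647200 + 239588918315163151768157419021691764800 + 179691688736372363826118064266268823600 + 143753350989097891060894451413015058880 + 119794459157581575884078709510845882400 + 102680964992212779329210322437867899200 + 89845844368186181913059032133134411800 + 79862972771721050589385806340563921600 + 71876675494548945530447225706507529440 + 65342432267771768664042932460461390400 + 59897229578790787942039354755422941200 + 55289750380422265792651712081928868800 + 51340482496106389664605161218933949600 + 47917783663032630353631483804338352960 + 44922922184093090956529516066567205900 + 42280397349734673841439544533239723200 + 39931486385860525294692903170281960800 + 37829829207657339752866960898161857600 + 35938337747274472765223612853253764720 + 34226988330737593109736774145955966400 + 32671216133885884332021466230230695200 + 31250728475890845882803141611525012800 + 29948614789395393971019677377711470600 + 28750670197819578212178890282603011776 + 27644875190211132896325856040964434400 + 26620990923907016863128602113521307200 + 25670241248053194832302580609466974800 + 24785060515361705355326629553968113600 + 23958891831516315176815741902169176480 + 23186024353080305009821685711776622400 + 22461461092046545478264758033283602950 + 21780810755923922888014310820153796800 + 21140198674867336920719772266619861600 + 20536192998442555865842064487573579840 + 19965743192930262647346451585140980400 + 19426128512040255548769520461218251200 + 18914914603828669876433480449080928800 + 18429916793474088597550570693976289600 + 17969168873637236382611806426626882360 + 17530896462085108665962737977196958400 + 17113494165368796554868387072977983200 + 16715505928964871053592378071280820800 + 16335608066942942166010733115115347600 + 15972594554344210117877161268112784320 + 15625364237945422941401570805762506400 + 15292909679691265006478133129044155200 + 14974307394697696985509838688855735300 + 14668709284601825618458617491123985600 + 14375335098909789106089445141301505888 + 14093465783244891280479848177746574400 + 13822437595105566448162928020482217200 + 13561636885763951986876835038963684800 + 13310495461953508431564301056760653600 + 13068486453554353732808586492092278080 + 12835120624026597416151290304733487400 + 12609943069219113250955653632720619200 + 12392530257680852677663314776984056800 + 12182487371957448394991055204492801600 + 11979445915758157588407870951084588240 + 11783061556483433693515938640411070400 + 11593012176540152504910842855888311200 + 11408996110245864369912258048651988800 + 11230730546023272739132379016641801475 + 11057950076084453158530342416385773760 + 10890405377961961444007155410076898400 + 10727862014111782914992123239777243200 + 10570099337433668460359886133309930800 + 10416909491963615294267713870508337600 + 10268096499221277932921032243786789920 + 10123475421767457116964397986832046400 + 9982871596465131323673225792570490200 + 9846119930760129524718798041987332800 + 9713064256020127774384760230609125600 + 9583556732606526070726296760867670592 + 9457457301914334938216740224540464400 + 9334633181110252666291847494351627200 + 9214958396737044298775285346988144800 + 9098313353740372851955345026140193600 + 8984584436818618191305903213313441180 + 8873663641302338954376200704507102400 + 8765448231042554332981368988598479200 + 8659840421029993437403280205603316800 + 8556747082684398277434193536488991600 + 8456079469946934768287908906647944640 + 8357752964482435526796189035640410400 + 8261686838453901785108876517989371200 + 8167804033471471083005366557557673800 + 8076030954443701744994070304101969600 + 7986297277172105058938580634056392160 + 7898535768631752256093101725989838400 = 3661081314759399341652108474601318124261, so H_91 = 3661081314759399341652108474601318124261/718766754945489455304472257065075294400 (already in lowest terms) ≈ 5.09356. (The PNT-adjacent estimate ln(91) + γ ≈ 5.08808 matches within O(1/n).)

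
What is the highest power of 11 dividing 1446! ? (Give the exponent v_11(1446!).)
v_11(1446!) = 143

Legendre's formula: v_p(n!) = Σ_{k ≥ 1} ⌊n / p^k⌋. For p = 11, n = 1446, the terms are:
  ⌊1446/11^1⌋ = ⌊1446/11⌋ = 131
  ⌊1446/11^2⌋ = ⌊1446/121⌋ = 11
  ⌊1446/11^3⌋ = ⌊1446/1331⌋ = 1
(the next term ⌊1446/11^4⌋ = 0, terminating the sum). Summing: v_11(1446!) = 131 + 11 + 1 = 143.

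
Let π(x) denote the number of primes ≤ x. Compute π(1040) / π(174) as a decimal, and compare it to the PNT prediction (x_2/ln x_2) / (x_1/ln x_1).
π(1040)/π(174) = 175/40 ≈ 4.3750;  PNT prediction ≈ 4.4387.

π(174) = 40 and π(1040) = 175, so π(1040)/π(174) ≈ 4.3750. The PNT-predicted ratio is (1040/ln(1040)) / (174/ln(174)) ≈ 4.4387. The two agree to within a few percent, as expected.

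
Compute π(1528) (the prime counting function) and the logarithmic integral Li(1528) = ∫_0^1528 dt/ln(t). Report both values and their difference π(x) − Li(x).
π(1528) = 241;  Li(1528) ≈ 251.64;  π(x) − Li(x) ≈ -10.64.

Direct count of primes ≤ 1528 gives π(1528) = 241. Numerical evaluation of the logarithmic integral gives Li(1528) ≈ 251.64. The difference π(x) − Li(x) ≈ -10.64 is typically negative for small/moderate x (Li(x) overestimates), though Littlewood's theorem shows this sign changes infinitely often.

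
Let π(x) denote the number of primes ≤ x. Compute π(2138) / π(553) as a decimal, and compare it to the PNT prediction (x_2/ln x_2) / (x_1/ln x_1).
π(2138)/π(553) = 322/101 ≈ 3.1881;  PNT prediction ≈ 3.1843.

π(553) = 101 and π(2138) = 322, so π(2138)/π(553) ≈ 3.1881. The PNT-predicted ratio is (2138/ln(2138)) / (553/ln(553)) ≈ 3.1843. The two agree to within a few percent, as expected.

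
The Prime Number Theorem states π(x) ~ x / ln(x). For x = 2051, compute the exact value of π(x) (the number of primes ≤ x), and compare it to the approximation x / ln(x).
π(2051) = 309;  x/ln(x) ≈ 268.95;  relative error ≈ 12.96%.

Directly count primes up to 2051: π(2051) = 309. The PNT approximation gives 2051/ln(2051) ≈ 2051/7.62608 ≈ 268.95. Relative error (π(x) − x/ln(x)) / π(x) ≈ 12.96%; the approximation is known to undercount slightly (Li(x) is a better estimate).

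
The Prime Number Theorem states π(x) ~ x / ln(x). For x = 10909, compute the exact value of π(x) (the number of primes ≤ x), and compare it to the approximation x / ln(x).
π(10909) = 1327;  x/ln(x) ≈ 1173.35;  relative error ≈ 11.58%.

Directly count primes up to 10909: π(10909) = 1327. The PNT approximation gives 10909/ln(10909) ≈ 10909/9.29734 ≈ 1173.35. Relative error (π(x) − x/ln(x)) / π(x) ≈ 11.58%; the approximation is known to undercount slightly (Li(x) is a better estimate).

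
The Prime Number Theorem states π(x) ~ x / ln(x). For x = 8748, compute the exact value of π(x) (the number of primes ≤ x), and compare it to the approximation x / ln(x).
π(8748) = 1091;  x/ln(x) ≈ 963.80;  relative error ≈ 11.66%.

Directly count primes up to 8748: π(8748) = 1091. The PNT approximation gives 8748/ln(8748) ≈ 8748/9.07658 ≈ 963.80. Relative error (π(x) − x/ln(x)) / π(x) ≈ 11.66%; the approximation is known to undercount slightly (Li(x) is a better estimate).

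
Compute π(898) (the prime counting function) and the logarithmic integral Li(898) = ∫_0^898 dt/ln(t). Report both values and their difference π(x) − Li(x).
π(898) = 154;  Li(898) ≈ 162.73;  π(x) − Li(x) ≈ -8.73.

Direct count of primes ≤ 898 gives π(898) = 154. Numerical evaluation of the logarithmic integral gives Li(898) ≈ 162.73. The difference π(x) − Li(x) ≈ -8.73 is typically negative for small/moderate x (Li(x) overestimates), though Littlewood's theorem shows this sign changes infinitely often.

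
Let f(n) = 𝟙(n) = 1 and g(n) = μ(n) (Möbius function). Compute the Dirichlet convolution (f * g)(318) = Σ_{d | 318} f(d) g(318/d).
(𝟙 * μ)(318) = 0

Divisors of 318: [1, 2, 3, 6, 53, 106, 159, 318]. For each d | 318:
  d = 1: 𝟙(1) · μ(318/1) = 1 · -1 = -1
  d = 2: 𝟙(2) · μ(318/2) = 1 · 1 = 1
  d = 3: 𝟙(3) · μ(318/3) = 1 · 1 = 1
  d = 6: 𝟙(6) · μ(318/6) = 1 · -1 = -1
  d = 53: 𝟙(53) · μ(318/53) = 1 · 1 = 1
  d = 106: 𝟙(106) · μ(318/106) = 1 · -1 = -1
  d = 159: 𝟙(159) · μ(318/159) = 1 · -1 = -1
  d = 318: 𝟙(318) · μ(318/318) = 1 · 1 = 1
Summing: (𝟙 * μ)(318) = -1 + 1 + 1 + -1 + 1 + -1 + -1 + 1 = 0.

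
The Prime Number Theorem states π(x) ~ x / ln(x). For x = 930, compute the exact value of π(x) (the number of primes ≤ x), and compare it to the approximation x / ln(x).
π(930) = 158;  x/ln(x) ≈ 136.06;  relative error ≈ 13.89%.

Directly count primes up to 930: π(930) = 158. The PNT approximation gives 930/ln(930) ≈ 930/6.83518 ≈ 136.06. Relative error (π(x) − x/ln(x)) / π(x) ≈ 13.89%; the approximation is known to undercount slightly (Li(x) is a better estimate).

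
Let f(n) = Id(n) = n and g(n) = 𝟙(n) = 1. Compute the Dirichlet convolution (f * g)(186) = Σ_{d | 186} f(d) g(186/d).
(Id * 𝟙)(186) = 384

Divisors of 186: [1, 2, 3, 6, 31, 62, 93, 186]. For each d | 186:
  d = 1: Id(1) · 𝟙(186/1) = 1 · 1 = 1
  d = 2: Id(2) · 𝟙(186/2) = 2 · 1 = 2
  d = 3: Id(3) · 𝟙(186/3) = 3 · 1 = 3
  d = 6: Id(6) · 𝟙(186/6) = 6 · 1 = 6
  d = 31: Id(31) · 𝟙(186/31) = 31 · 1 = 31
  d = 62: Id(62) · 𝟙(186/62) = 62 · 1 = 62
  d = 93: Id(93) · 𝟙(186/93) = 93 · 1 = 93
  d = 186: Id(186) · 𝟙(186/186) = 186 · 1 = 186
Summing: (Id * 𝟙)(186) = 1 + 2 + 3 + 6 + 31 + 62 + 93 + 186 = 384.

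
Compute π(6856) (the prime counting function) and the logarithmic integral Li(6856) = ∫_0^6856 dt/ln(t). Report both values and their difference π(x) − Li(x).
π(6856) = 881;  Li(6856) ≈ 898.05;  π(x) − Li(x) ≈ -17.05.

Direct count of primes ≤ 6856 gives π(6856) = 881. Numerical evaluation of the logarithmic integral gives Li(6856) ≈ 898.05. The difference π(x) − Li(x) ≈ -17.05 is typically negative for small/moderate x (Li(x) overestimates), though Littlewood's theorem shows this sign changes infinitely often.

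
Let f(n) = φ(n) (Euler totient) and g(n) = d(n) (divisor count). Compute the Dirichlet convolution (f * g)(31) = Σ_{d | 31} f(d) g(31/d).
(φ * d)(31) = 32

Divisors of 31: [1, 31]. For each d | 31:
  d = 1: φ(1) · d(31/1) = 1 · 2 = 2
  d = 31: φ(31) · d(31/31) = 30 · 1 = 30
Summing: (φ * d)(31) = 2 + 30 = 32.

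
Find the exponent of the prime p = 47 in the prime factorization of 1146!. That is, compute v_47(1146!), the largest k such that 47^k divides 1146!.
v_47(1146!) = 24

Legendre's formula: v_p(n!) = Σ_{k ≥ 1} ⌊n / p^k⌋. For p = 47, n = 1146, the terms are:
  ⌊1146/47^1⌋ = ⌊1146/47⌋ = 24
(the next term ⌊1146/47^2⌋ = 0, terminating the sum). Summing: v_47(1146!) = 24 = 24.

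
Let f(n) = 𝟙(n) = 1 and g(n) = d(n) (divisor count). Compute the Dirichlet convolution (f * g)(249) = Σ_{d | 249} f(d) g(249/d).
(𝟙 * d)(249) = 9

Divisors of 249: [1, 3, 83, 249]. For each d | 249:
  d = 1: 𝟙(1) · d(249/1) = 1 · 4 = 4
  d = 3: 𝟙(3) · d(249/3) = 1 · 2 = 2
  d = 83: 𝟙(83) · d(249/83) = 1 · 2 = 2
  d = 249: 𝟙(249) · d(249/249) = 1 · 1 = 1
Summing: (𝟙 * d)(249) = 4 + 2 + 2 + 1 = 9.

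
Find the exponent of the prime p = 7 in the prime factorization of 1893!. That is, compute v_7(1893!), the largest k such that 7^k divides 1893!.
v_7(1893!) = 313

Legendre's formula: v_p(n!) = Σ_{k ≥ 1} ⌊n / p^k⌋. For p = 7, n = 1893, the terms are:
  ⌊1893/7^1⌋ = ⌊1893/7⌋ = 270
  ⌊1893/7^2⌋ = ⌊1893/49⌋ = 38
  ⌊1893/7^3⌋ = ⌊1893/343⌋ = 5
(the next term ⌊1893/7^4⌋ = 0, terminating the sum). Summing: v_7(1893!) = 270 + 38 + 5 = 313.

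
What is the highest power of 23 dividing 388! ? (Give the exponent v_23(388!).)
v_23(388!) = 16

Legendre's formula: v_p(n!) = Σ_{k ≥ 1} ⌊n / p^k⌋. For p = 23, n = 388, the terms are:
  ⌊388/23^1⌋ = ⌊388/23⌋ = 16
(the next term ⌊388/23^2⌋ = 0, terminating the sum). Summing: v_23(388!) = 16 = 16.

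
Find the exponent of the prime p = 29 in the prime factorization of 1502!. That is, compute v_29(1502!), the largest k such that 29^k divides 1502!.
v_29(1502!) = 52

Legendre's formula: v_p(n!) = Σ_{k ≥ 1} ⌊n / p^k⌋. For p = 29, n = 1502, the terms are:
  ⌊1502/29^1⌋ = ⌊1502/29⌋ = 51
  ⌊1502/29^2⌋ = ⌊1502/841⌋ = 1
(the next term ⌊1502/29^3⌋ = 0, terminating the sum). Summing: v_29(1502!) = 51 + 1 = 52.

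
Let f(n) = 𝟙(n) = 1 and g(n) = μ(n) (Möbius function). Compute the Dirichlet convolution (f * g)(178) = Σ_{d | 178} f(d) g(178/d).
(𝟙 * μ)(178) = 0

Divisors of 178: [1, 2, 89, 178]. For each d | 178:
  d = 1: 𝟙(1) · μ(178/1) = 1 · 1 = 1
  d = 2: 𝟙(2) · μ(178/2) = 1 · -1 = -1
  d = 89: 𝟙(89) · μ(178/89) = 1 · -1 = -1
  d = 178: 𝟙(178) · μ(178/178) = 1 · 1 = 1
Summing: (𝟙 * μ)(178) = 1 + -1 + -1 + 1 = 0.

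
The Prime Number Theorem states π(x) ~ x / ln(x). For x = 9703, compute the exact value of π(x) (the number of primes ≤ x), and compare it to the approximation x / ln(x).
π(9703) = 1197;  x/ln(x) ≈ 1056.95;  relative error ≈ 11.70%.

Directly count primes up to 9703: π(9703) = 1197. The PNT approximation gives 9703/ln(9703) ≈ 9703/9.18019 ≈ 1056.95. Relative error (π(x) − x/ln(x)) / π(x) ≈ 11.70%; the approximation is known to undercount slightly (Li(x) is a better estimate).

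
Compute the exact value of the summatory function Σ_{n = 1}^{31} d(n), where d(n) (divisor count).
Σ_{n ≤ 31} d(n) = 113

Compute d(n) for each 1 ≤ n ≤ 31: d(1) = 1, d(2) = 2, d(3) = 2, d(4) = 3, d(5) = 2, d(6) = 4, d(7) = 2, d(8) = 4, d(9) = 3, d(10) = 4, d(11) = 2, d(12) = 6, d(13) = 2, d(14) = 4, d(15) = 4, d(16) = 5, d(17) = 2, d(18) = 6, d(19) = 2, d(20) = 6, d(21) = 4, d(22) = 4, d(23) = 2, d(24) = 8, d(25) = 3, d(26) = 4, d(27) = 4, d(28) = 6, d(29) = 2, d(30) = 8, d(31) = 2. Summing all 31 values: 113. (Dirichlet's divisor formula: Σ_{n ≤ x} d(n) = x ln(x) + (2γ − 1) x + O(√x). For x = 31, the asymptotic estimate is ≈ 111.24.)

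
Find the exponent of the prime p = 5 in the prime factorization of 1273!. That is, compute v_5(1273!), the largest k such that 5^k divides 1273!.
v_5(1273!) = 316

Legendre's formula: v_p(n!) = Σ_{k ≥ 1} ⌊n / p^k⌋. For p = 5, n = 1273, the terms are:
  ⌊1273/5^1⌋ = ⌊1273/5⌋ = 254
  ⌊1273/5^2⌋ = ⌊1273/25⌋ = 50
  ⌊1273/5^3⌋ = ⌊1273/125⌋ = 10
  ⌊1273/5^4⌋ = ⌊1273/625⌋ = 2
(the next term ⌊1273/5^5⌋ = 0, terminating the sum). Summing: v_5(1273!) = 254 + 50 + 10 + 2 = 316.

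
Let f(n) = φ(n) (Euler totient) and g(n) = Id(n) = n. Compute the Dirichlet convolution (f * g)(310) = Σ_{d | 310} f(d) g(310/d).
(φ * Id)(310) = 1647

Divisors of 310: [1, 2, 5, 10, 31, 62, 155, 310]. For each d | 310:
  d = 1: φ(1) · Id(310/1) = 1 · 310 = 310
  d = 2: φ(2) · Id(310/2) = 1 · 155 = 155
  d = 5: φ(5) · Id(310/5) = 4 · 62 = 248
  d = 10: φ(10) · Id(310/10) = 4 · 31 = 124
  d = 31: φ(31) · Id(310/31) = 30 · 10 = 300
  d = 62: φ(62) · Id(310/62) = 30 · 5 = 150
  d = 155: φ(155) · Id(310/155) = 120 · 2 = 240
  d = 310: φ(310) · Id(310/310) = 120 · 1 = 120
Summing: (φ * Id)(310) = 310 + 155 + 248 + 124 + 300 + 150 + 240 + 120 = 1647.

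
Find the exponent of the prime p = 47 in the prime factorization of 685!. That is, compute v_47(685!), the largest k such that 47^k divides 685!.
v_47(685!) = 14

Legendre's formula: v_p(n!) = Σ_{k ≥ 1} ⌊n / p^k⌋. For p = 47, n = 685, the terms are:
  ⌊685/47^1⌋ = ⌊685/47⌋ = 14
(the next term ⌊685/47^2⌋ = 0, terminating the sum). Summing: v_47(685!) = 14 = 14.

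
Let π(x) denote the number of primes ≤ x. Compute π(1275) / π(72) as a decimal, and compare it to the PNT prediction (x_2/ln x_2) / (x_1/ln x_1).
π(1275)/π(72) = 205/20 ≈ 10.2500;  PNT prediction ≈ 10.5909.

π(72) = 20 and π(1275) = 205, so π(1275)/π(72) ≈ 10.2500. The PNT-predicted ratio is (1275/ln(1275)) / (72/ln(72)) ≈ 10.5909. The two agree to within a few percent, as expected.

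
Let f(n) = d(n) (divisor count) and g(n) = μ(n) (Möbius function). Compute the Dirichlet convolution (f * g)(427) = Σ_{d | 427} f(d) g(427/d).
(d * μ)(427) = 1

Divisors of 427: [1, 7, 61, 427]. For each d | 427:
  d = 1: d(1) · μ(427/1) = 1 · 1 = 1
  d = 7: d(7) · μ(427/7) = 2 · -1 = -2
  d = 61: d(61) · μ(427/61) = 2 · -1 = -2
  d = 427: d(427) · μ(427/427) = 4 · 1 = 4
Summing: (d * μ)(427) = 1 + -2 + -2 + 4 = 1.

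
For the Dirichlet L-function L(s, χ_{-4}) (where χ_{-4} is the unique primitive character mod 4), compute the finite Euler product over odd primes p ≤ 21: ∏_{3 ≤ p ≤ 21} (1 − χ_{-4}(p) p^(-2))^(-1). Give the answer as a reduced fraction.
∏ = 14933966047/16280616960

The odd primes p ≤ 21 are [3, 5, 7, 11, 13, 17, 19]. For each, χ(p) = 1 if p ≡ 1 mod 4, χ(p) = −1 if p ≡ 3 mod 4. Taking (1 − χ(p)/p^2)^(-1) = p^2/(p^2 − χ(p)): (1 − (-1)/3^2)^(-1) · (1 − (1)/5^2)^(-1) · (1 − (-1)/7^2)^(-1) · (1 − (-1)/11^2)^(-1) · (1 − (1)/13^2)^(-1) · (1 − (1)/17^2)^(-1) · (1 − (-1)/19^2)^(-1) = 14933966047/16280616960.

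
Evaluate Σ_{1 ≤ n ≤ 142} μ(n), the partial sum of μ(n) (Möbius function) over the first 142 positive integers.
Σ_{n ≤ 142} μ(n) = -2

Compute μ(n) for each 1 ≤ n ≤ 142: μ(1) = 1, μ(2) = -1, μ(3) = -1, μ(4) = 0, μ(5) = -1, μ(6) = 1, μ(7) = -1, μ(8) = 0, μ(9) = 0, μ(10) = 1, μ(11) = -1, μ(12) = 0, μ(13) = -1, μ(14) = 1, μ(15) = 1, μ(16) = 0, μ(17) = -1, μ(18) = 0, μ(19) = -1, μ(20) = 0, μ(21) = 1, μ(22) = 1, μ(23) = -1, μ(24) = 0, μ(25) = 0, μ(26) = 1, μ(27) = 0, μ(28) = 0, μ(29) = -1, μ(30) = -1, μ(31) = -1, μ(32) = 0, μ(33) = 1, μ(34) = 1, μ(35) = 1, μ(36) = 0, μ(37) = -1, μ(38) = 1, μ(39) = 1, μ(40) = 0, μ(41) = -1, μ(42) = -1, μ(43) = -1, μ(44) = 0, μ(45) = 0, μ(46) = 1, μ(47) = -1, μ(48) = 0, μ(49) = 0, μ(50) = 0, μ(51) = 1, μ(52) = 0, μ(53) = -1, μ(54) = 0, μ(55) = 1, μ(56) = 0, μ(57) = 1, μ(58) = 1, μ(59) = -1, μ(60) = 0, μ(61) = -1, μ(62) = 1, μ(63) = 0, μ(64) = 0, μ(65) = 1, μ(66) = -1, μ(67) = -1, μ(68) = 0, μ(69) = 1, μ(70) = -1, μ(71) = -1, μ(72) = 0, μ(73) = -1, μ(74) = 1, μ(75) = 0, μ(76) = 0, μ(77) = 1, μ(78) = -1, μ(79) = -1, μ(80) = 0, μ(81) = 0, μ(82) = 1, μ(83) = -1, μ(84) = 0, μ(85) = 1, μ(86) = 1, μ(87) = 1, μ(88) = 0, μ(89) = -1, μ(90) = 0, μ(91) = 1, μ(92) = 0, μ(93) = 1, μ(94) = 1, μ(95) = 1, μ(96) = 0, μ(97) = -1, μ(98) = 0, μ(99) = 0, μ(100) = 0, μ(101) = -1, μ(102) = -1, μ(103) = -1, μ(104) = 0, μ(105) = -1, μ(106) = 1, μ(107) = -1, μ(108) = 0, μ(109) = -1, μ(110) = -1, μ(111) = 1, μ(112) = 0, μ(113) = -1, μ(114) = -1, μ(115) = 1, μ(116) = 0, μ(117) = 0, μ(118) = 1, μ(119) = 1, μ(120) = 0, μ(121) = 0, μ(122) = 1, μ(123) = 1, μ(124) = 0, μ(125) = 0, μ(126) = 0, μ(127) = -1, μ(128) = 0, μ(129) = 1, μ(130) = -1, μ(131) = -1, μ(132) = 0, μ(133) = 1, μ(134) = 1, μ(135) = 0, μ(136) = 0, μ(137) = -1, μ(138) = -1, μ(139) = -1, μ(140) = 0, μ(141) = 1, μ(142) = 1. Summing all 142 values: -2. (Mertens function M(x) = Σ_{n ≤ x} μ(n); on average M(x) should be small (PNT ⟺ M(x) = o(x)).)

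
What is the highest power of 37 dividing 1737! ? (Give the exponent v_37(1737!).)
v_37(1737!) = 47

Legendre's formula: v_p(n!) = Σ_{k ≥ 1} ⌊n / p^k⌋. For p = 37, n = 1737, the terms are:
  ⌊1737/37^1⌋ = ⌊1737/37⌋ = 46
  ⌊1737/37^2⌋ = ⌊1737/1369⌋ = 1
(the next term ⌊1737/37^3⌋ = 0, terminating the sum). Summing: v_37(1737!) = 46 + 1 = 47.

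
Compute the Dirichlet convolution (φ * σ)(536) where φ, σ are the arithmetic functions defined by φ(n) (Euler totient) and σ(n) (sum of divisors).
(φ * σ)(536) = 4288

Divisors of 536: [1, 2, 4, 8, 67, 134, 268, 536]. For each d | 536:
  d = 1: φ(1) · σ(536/1) = 1 · 1020 = 1020
  d = 2: φ(2) · σ(536/2) = 1 · 476 = 476
  d = 4: φ(4) · σ(536/4) = 2 · 204 = 408
  d = 8: φ(8) · σ(536/8) = 4 · 68 = 272
  d = 67: φ(67) · σ(536/67) = 66 · 15 = 990
  d = 134: φ(134) · σ(536/134) = 66 · 7 = 462
  d = 268: φ(268) · σ(536/268) = 132 · 3 = 396
  d = 536: φ(536) · σ(536/536) = 264 · 1 = 264
Summing: (φ * σ)(536) = 1020 + 476 + 408 + 272 + 990 + 462 + 396 + 264 = 4288.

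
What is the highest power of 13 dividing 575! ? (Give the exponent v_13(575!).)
v_13(575!) = 47

Legendre's formula: v_p(n!) = Σ_{k ≥ 1} ⌊n / p^k⌋. For p = 13, n = 575, the terms are:
  ⌊575/13^1⌋ = ⌊575/13⌋ = 44
  ⌊575/13^2⌋ = ⌊575/169⌋ = 3
(the next term ⌊575/13^3⌋ = 0, terminating the sum). Summing: v_13(575!) = 44 + 3 = 47.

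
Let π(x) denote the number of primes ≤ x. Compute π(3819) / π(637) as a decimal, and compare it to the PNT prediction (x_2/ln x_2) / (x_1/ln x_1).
π(3819)/π(637) = 529/115 ≈ 4.6000;  PNT prediction ≈ 4.6934.

π(637) = 115 and π(3819) = 529, so π(3819)/π(637) ≈ 4.6000. The PNT-predicted ratio is (3819/ln(3819)) / (637/ln(637)) ≈ 4.6934. The two agree to within a few percent, as expected.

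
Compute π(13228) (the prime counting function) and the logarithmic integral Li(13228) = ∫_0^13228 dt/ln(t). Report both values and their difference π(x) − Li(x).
π(13228) = 1572;  Li(13228) ≈ 1591.16;  π(x) − Li(x) ≈ -19.16.

Direct count of primes ≤ 13228 gives π(13228) = 1572. Numerical evaluation of the logarithmic integral gives Li(13228) ≈ 1591.16. The difference π(x) − Li(x) ≈ -19.16 is typically negative for small/moderate x (Li(x) overestimates), though Littlewood's theorem shows this sign changes infinitely often.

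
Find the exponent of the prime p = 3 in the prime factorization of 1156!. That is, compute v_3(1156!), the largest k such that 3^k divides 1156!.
v_3(1156!) = 574

Legendre's formula: v_p(n!) = Σ_{k ≥ 1} ⌊n / p^k⌋. For p = 3, n = 1156, the terms are:
  ⌊1156/3^1⌋ = ⌊1156/3⌋ = 385
  ⌊1156/3^2⌋ = ⌊1156/9⌋ = 128
  ⌊1156/3^3⌋ = ⌊1156/27⌋ = 42
  ⌊1156/3^4⌋ = ⌊1156/81⌋ = 14
  ⌊1156/3^5⌋ = ⌊1156/243⌋ = 4
  ⌊1156/3^6⌋ = ⌊1156/729⌋ = 1
(the next term ⌊1156/3^7⌋ = 0, terminating the sum). Summing: v_3(1156!) = 385 + 128 + 42 + 14 + 4 + 1 = 574.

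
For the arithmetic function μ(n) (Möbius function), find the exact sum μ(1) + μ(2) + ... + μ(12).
Σ_{n ≤ 12} μ(n) = -2

Compute μ(n) for each 1 ≤ n ≤ 12: μ(1) = 1, μ(2) = -1, μ(3) = -1, μ(4) = 0, μ(5) = -1, μ(6) = 1, μ(7) = -1, μ(8) = 0, μ(9) = 0, μ(10) = 1, μ(11) = -1, μ(12) = 0. Summing all 12 values: -2. (Mertens function M(x) = Σ_{n ≤ x} μ(n); on average M(x) should be small (PNT ⟺ M(x) = o(x)).)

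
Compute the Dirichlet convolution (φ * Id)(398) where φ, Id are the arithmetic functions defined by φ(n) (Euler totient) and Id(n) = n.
(φ * Id)(398) = 1191

Divisors of 398: [1, 2, 199, 398]. For each d | 398:
  d = 1: φ(1) · Id(398/1) = 1 · 398 = 398
  d = 2: φ(2) · Id(398/2) = 1 · 199 = 199
  d = 199: φ(199) · Id(398/199) = 198 · 2 = 396
  d = 398: φ(398) · Id(398/398) = 198 · 1 = 198
Summing: (φ * Id)(398) = 398 + 199 + 396 + 198 = 1191.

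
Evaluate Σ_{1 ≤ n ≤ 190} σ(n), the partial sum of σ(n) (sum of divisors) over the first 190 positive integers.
Σ_{n ≤ 190} σ(n) = 29790

Compute σ(n) for each 1 ≤ n ≤ 190: σ(1) = 1, σ(2) = 3, σ(3) = 4, σ(4) = 7, σ(5) = 6, σ(6) = 12, σ(7) = 8, σ(8) = 15, σ(9) = 13, σ(10) = 18, σ(11) = 12, σ(12) = 28, σ(13) = 14, σ(14) = 24, σ(15) = 24, σ(16) = 31, σ(17) = 18, σ(18) = 39, σ(19) = 20, σ(20) = 42, σ(21) = 32, σ(22) = 36, σ(23) = 24, σ(24) = 60, σ(25) = 31, σ(26) = 42, σ(27) = 40, σ(28) = 56, σ(29) = 30, σ(30) = 72, σ(31) = 32, σ(32) = 63, σ(33) = 48, σ(34) = 54, σ(35) = 48, σ(36) = 91, σ(37) = 38, σ(38) = 60, σ(39) = 56, σ(40) = 90, σ(41) = 42, σ(42) = 96, σ(43) = 44, σ(44) = 84, σ(45) = 78, σ(46) = 72, σ(47) = 48, σ(48) = 124, σ(49) = 57, σ(50) = 93, σ(51) = 72, σ(52) = 98, σ(53) = 54, σ(54) = 120, σ(55) = 72, σ(56) = 120, σ(57) = 80, σ(58) = 90, σ(59) = 60, σ(60) = 168, σ(61) = 62, σ(62) = 96, σ(63) = 104, σ(64) = 127, σ(65) = 84, σ(66) = 144, σ(67) = 68, σ(68) = 126, σ(69) = 96, σ(70) = 144, σ(71) = 72, σ(72) = 195, σ(73) = 74, σ(74) = 114, σ(75) = 124, σ(76) = 140, σ(77) = 96, σ(78) = 168, σ(79) = 80, σ(80) = 186, σ(81) = 121, σ(82) = 126, σ(83) = 84, σ(84) = 224, σ(85) = 108, σ(86) = 132, σ(87) = 120, σ(88) = 180, σ(89) = 90, σ(90) = 234, σ(91) = 112, σ(92) = 168, σ(93) = 128, σ(94) = 144, σ(95) = 120, σ(96) = 252, σ(97) = 98, σ(98) = 171, σ(99) = 156, σ(100) = 217, σ(101) = 102, σ(102) = 216, σ(103) = 104, σ(104) = 210, σ(105) = 192, σ(106) = 162, σ(107) = 108, σ(108) = 280, σ(109) = 110, σ(110) = 216, σ(111) = 152, σ(112) = 248, σ(113) = 114, σ(114) = 240, σ(115) = 144, σ(116) = 210, σ(117) = 182, σ(118) = 180, σ(119) = 144, σ(120) = 360, σ(121) = 133, σ(122) = 186, σ(123) = 168, σ(124) = 224, σ(125) = 156, σ(126) = 312, σ(127) = 128, σ(128) = 255, σ(129) = 176, σ(130) = 252, σ(131) = 132, σ(132) = 336, σ(133) = 160, σ(134) = 204, σ(135) = 240, σ(136) = 270, σ(137) = 138, σ(138) = 288, σ(139) = 140, σ(140) = 336, σ(141) = 192, σ(142) = 216, σ(143) = 168, σ(144) = 403, σ(145) = 180, σ(146) = 222, σ(147) = 228, σ(148) = 266, σ(149) = 150, σ(150) = 372, σ(151) = 152, σ(152) = 300, σ(153) = 234, σ(154) = 288, σ(155) = 192, σ(156) = 392, σ(157) = 158, σ(158) = 240, σ(159) = 216, σ(160) = 378, σ(161) = 192, σ(162) = 363, σ(163) = 164, σ(164) = 294, σ(165) = 288, σ(166) = 252, σ(167) = 168, σ(168) = 480, σ(169) = 183, σ(170) = 324, σ(171) = 260, σ(172) = 308, σ(173) = 174, σ(174) = 360, σ(175) = 248, σ(176) = 372, σ(177) = 240, σ(178) = 270, σ(179) = 180, σ(180) = 546, σ(181) = 182, σ(182) = 336, σ(183) = 248, σ(184) = 360, σ(185) = 228, σ(186) = 384, σ(187) = 216, σ(188) = 336, σ(189) = 320, σ(190) = 360. Summing all 190 values: 29790. (Average order: Σ_{n ≤ x} σ(n) ~ (π²/12) x². For x = 190, (π²/12)·190² ≈ 29691.06.)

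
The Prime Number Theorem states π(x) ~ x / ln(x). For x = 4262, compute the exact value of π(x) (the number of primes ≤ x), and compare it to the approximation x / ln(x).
π(4262) = 585;  x/ln(x) ≈ 509.96;  relative error ≈ 12.83%.

Directly count primes up to 4262: π(4262) = 585. The PNT approximation gives 4262/ln(4262) ≈ 4262/8.35749 ≈ 509.96. Relative error (π(x) − x/ln(x)) / π(x) ≈ 12.83%; the approximation is known to undercount slightly (Li(x) is a better estimate).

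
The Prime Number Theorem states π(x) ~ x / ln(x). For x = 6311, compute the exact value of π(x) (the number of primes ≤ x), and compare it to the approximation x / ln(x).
π(6311) = 821;  x/ln(x) ≈ 721.25;  relative error ≈ 12.15%.

Directly count primes up to 6311: π(6311) = 821. The PNT approximation gives 6311/ln(6311) ≈ 6311/8.75005 ≈ 721.25. Relative error (π(x) − x/ln(x)) / π(x) ≈ 12.15%; the approximation is known to undercount slightly (Li(x) is a better estimate).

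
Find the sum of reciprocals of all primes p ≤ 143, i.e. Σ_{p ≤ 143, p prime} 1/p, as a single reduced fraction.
Σ 1/p = 18825509850919239131453102166593625244431364344421618363/10014646650599190067509233131649940057366334653200433090

π(143) = 34, so the primes ≤ 143 are [2, 3, 5, 7, 11, 13, 17, 19, 23, 29, 31, 37, 41, 43, 47, 53, 59, 61, 67, 71, 73, 79, 83, 89, 97, 101, 103, 107, 109, 113, 127, 131, 137, 139]. Summing 1/p over these primes: 18825509850919239131453102166593625244431364344421618363/10014646650599190067509233131649940057366334653200433090 ≈ 1.8798. Mertens estimate ln ln(143) + 0.2615 ≈ 1.8635.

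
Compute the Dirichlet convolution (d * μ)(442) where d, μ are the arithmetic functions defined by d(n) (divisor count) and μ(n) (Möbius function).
(d * μ)(442) = 1

Divisors of 442: [1, 2, 13, 17, 26, 34, 221, 442]. For each d | 442:
  d = 1: d(1) · μ(442/1) = 1 · -1 = -1
  d = 2: d(2) · μ(442/2) = 2 · 1 = 2
  d = 13: d(13) · μ(442/13) = 2 · 1 = 2
  d = 17: d(17) · μ(442/17) = 2 · 1 = 2
  d = 26: d(26) · μ(442/26) = 4 · -1 = -4
  d = 34: d(34) · μ(442/34) = 4 · -1 = -4
  d = 221: d(221) · μ(442/221) = 4 · -1 = -4
  d = 442: d(442) · μ(442/442) = 8 · 1 = 8
Summing: (d * μ)(442) = -1 + 2 + 2 + 2 + -4 + -4 + -4 + 8 = 1.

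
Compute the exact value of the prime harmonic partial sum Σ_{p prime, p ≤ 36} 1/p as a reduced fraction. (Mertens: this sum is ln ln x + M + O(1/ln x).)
Σ 1/p = 314016924901/200560490130

π(36) = 11, so the primes ≤ 36 are [2, 3, 5, 7, 11, 13, 17, 19, 23, 29, 31]. Summing 1/p over these primes: 314016924901/200560490130 ≈ 1.5657. Mertens estimate ln ln(36) + 0.2615 ≈ 1.5378.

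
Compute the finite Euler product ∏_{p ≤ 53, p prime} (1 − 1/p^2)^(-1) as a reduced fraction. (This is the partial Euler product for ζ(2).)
∏ = 35034630647548196605993834769/21373637931227167970033664000

The primes p ≤ 53 are [2, 3, 5, 7, 11, 13, 17, 19, 23, 29, 31, 37, 41, 43, 47, 53]. For each prime, (1 − 1/p^2)^(-1) = p^2 / (p^2 − 1). The product is (1 − 1/2^2)^(-1), (1 − 1/3^2)^(-1), (1 − 1/5^2)^(-1), (1 − 1/7^2)^(-1), (1 − 1/11^2)^(-1), (1 − 1/13^2)^(-1), (1 − 1/17^2)^(-1), (1 − 1/19^2)^(-1), (1 − 1/23^2)^(-1), (1 − 1/29^2)^(-1), (1 − 1/31^2)^(-1), (1 − 1/37^2)^(-1), (1 − 1/41^2)^(-1), (1 − 1/43^2)^(-1), (1 − 1/47^2)^(-1), (1 − 1/53^2)^(-1) = ∏ p^2 / (p^2 − 1) = 35034630647548196605993834769/21373637931227167970033664000.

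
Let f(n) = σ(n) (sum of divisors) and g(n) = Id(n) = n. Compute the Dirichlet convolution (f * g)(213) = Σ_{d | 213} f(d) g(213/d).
(σ * Id)(213) = 1001

Divisors of 213: [1, 3, 71, 213]. For each d | 213:
  d = 1: σ(1) · Id(213/1) = 1 · 213 = 213
  d = 3: σ(3) · Id(213/3) = 4 · 71 = 284
  d = 71: σ(71) · Id(213/71) = 72 · 3 = 216
  d = 213: σ(213) · Id(213/213) = 288 · 1 = 288
Summing: (σ * Id)(213) = 213 + 284 + 216 + 288 = 1001.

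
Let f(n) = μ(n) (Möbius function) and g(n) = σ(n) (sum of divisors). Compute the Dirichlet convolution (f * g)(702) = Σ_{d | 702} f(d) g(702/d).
(μ * σ)(702) = 702

Divisors of 702: [1, 2, 3, 6, 9, 13, 18, 26, 27, 39, 54, 78, 117, 234, 351, 702]. For each d | 702:
  d = 1: μ(1) · σ(702/1) = 1 · 1680 = 1680
  d = 2: μ(2) · σ(702/2) = -1 · 560 = -560
  d = 3: μ(3) · σ(702/3) = -1 · 546 = -546
  d = 6: μ(6) · σ(702/6) = 1 · 182 = 182
  d = 9: μ(9) · σ(702/9) = 0 · 168 = 0
  d = 13: μ(13) · σ(702/13) = -1 · 120 = -120
  d = 18: μ(18) · σ(702/18) = 0 · 56 = 0
  d = 26: μ(26) · σ(702/26) = 1 · 40 = 40
  d = 27: μ(27) · σ(702/27) = 0 · 42 = 0
  d = 39: μ(39) · σ(702/39) = 1 · 39 = 39
  d = 54: μ(54) · σ(702/54) = 0 · 14 = 0
  d = 78: μ(78) · σ(702/78) = -1 · 13 = -13
  d = 117: μ(117) · σ(702/117) = 0 · 12 = 0
  d = 234: μ(234) · σ(702/234) = 0 · 4 = 0
  d = 351: μ(351) · σ(702/351) = 0 · 3 = 0
  d = 702: μ(702) · σ(702/702) = 0 · 1 = 0
Summing: (μ * σ)(702) = 1680 + -560 + -546 + 182 + 0 + -120 + 0 + 40 + 0 + 39 + 0 + -13 + 0 + 0 + 0 + 0 = 702.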